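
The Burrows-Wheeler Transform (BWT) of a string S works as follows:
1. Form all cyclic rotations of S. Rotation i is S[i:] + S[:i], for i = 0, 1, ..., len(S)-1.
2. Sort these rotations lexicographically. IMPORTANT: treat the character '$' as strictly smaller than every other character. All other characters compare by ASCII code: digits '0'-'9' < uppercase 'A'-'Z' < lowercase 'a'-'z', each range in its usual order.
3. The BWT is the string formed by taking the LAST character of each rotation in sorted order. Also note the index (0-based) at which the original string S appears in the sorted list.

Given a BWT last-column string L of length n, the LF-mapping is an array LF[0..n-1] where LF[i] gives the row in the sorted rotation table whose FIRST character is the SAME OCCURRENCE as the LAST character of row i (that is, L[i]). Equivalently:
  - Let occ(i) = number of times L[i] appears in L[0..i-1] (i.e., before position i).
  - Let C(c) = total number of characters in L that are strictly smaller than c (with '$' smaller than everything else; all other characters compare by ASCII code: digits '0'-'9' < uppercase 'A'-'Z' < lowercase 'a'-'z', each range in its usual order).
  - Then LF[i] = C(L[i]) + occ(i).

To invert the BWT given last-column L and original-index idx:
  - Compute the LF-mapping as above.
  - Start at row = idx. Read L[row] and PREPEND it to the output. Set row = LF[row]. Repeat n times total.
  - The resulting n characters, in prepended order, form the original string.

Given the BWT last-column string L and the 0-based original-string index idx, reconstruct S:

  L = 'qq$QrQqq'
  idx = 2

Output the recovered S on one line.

LF mapping: 3 4 0 1 7 2 5 6
Walk LF starting at row 2, prepending L[row]:
  step 1: row=2, L[2]='$', prepend. Next row=LF[2]=0
  step 2: row=0, L[0]='q', prepend. Next row=LF[0]=3
  step 3: row=3, L[3]='Q', prepend. Next row=LF[3]=1
  step 4: row=1, L[1]='q', prepend. Next row=LF[1]=4
  step 5: row=4, L[4]='r', prepend. Next row=LF[4]=7
  step 6: row=7, L[7]='q', prepend. Next row=LF[7]=6
  step 7: row=6, L[6]='q', prepend. Next row=LF[6]=5
  step 8: row=5, L[5]='Q', prepend. Next row=LF[5]=2
Reversed output: QqqrqQq$

Answer: QqqrqQq$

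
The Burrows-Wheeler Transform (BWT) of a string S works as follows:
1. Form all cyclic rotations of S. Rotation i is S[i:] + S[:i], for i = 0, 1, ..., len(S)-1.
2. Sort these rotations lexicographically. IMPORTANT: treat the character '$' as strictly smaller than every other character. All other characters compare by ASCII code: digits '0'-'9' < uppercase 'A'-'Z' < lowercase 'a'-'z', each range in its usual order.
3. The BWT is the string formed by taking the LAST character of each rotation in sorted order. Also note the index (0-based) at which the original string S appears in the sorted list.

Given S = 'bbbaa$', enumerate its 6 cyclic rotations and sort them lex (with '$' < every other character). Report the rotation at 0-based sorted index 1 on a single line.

Answer: a$bbba

Derivation:
All 6 rotations (rotation i = S[i:]+S[:i]):
  rot[0] = bbbaa$
  rot[1] = bbaa$b
  rot[2] = baa$bb
  rot[3] = aa$bbb
  rot[4] = a$bbba
  rot[5] = $bbbaa
Sorted (with $ < everything):
  sorted[0] = $bbbaa
  sorted[1] = a$bbba
  sorted[2] = aa$bbb
  sorted[3] = baa$bb
  sorted[4] = bbaa$b
  sorted[5] = bbbaa$
sorted[1] = a$bbba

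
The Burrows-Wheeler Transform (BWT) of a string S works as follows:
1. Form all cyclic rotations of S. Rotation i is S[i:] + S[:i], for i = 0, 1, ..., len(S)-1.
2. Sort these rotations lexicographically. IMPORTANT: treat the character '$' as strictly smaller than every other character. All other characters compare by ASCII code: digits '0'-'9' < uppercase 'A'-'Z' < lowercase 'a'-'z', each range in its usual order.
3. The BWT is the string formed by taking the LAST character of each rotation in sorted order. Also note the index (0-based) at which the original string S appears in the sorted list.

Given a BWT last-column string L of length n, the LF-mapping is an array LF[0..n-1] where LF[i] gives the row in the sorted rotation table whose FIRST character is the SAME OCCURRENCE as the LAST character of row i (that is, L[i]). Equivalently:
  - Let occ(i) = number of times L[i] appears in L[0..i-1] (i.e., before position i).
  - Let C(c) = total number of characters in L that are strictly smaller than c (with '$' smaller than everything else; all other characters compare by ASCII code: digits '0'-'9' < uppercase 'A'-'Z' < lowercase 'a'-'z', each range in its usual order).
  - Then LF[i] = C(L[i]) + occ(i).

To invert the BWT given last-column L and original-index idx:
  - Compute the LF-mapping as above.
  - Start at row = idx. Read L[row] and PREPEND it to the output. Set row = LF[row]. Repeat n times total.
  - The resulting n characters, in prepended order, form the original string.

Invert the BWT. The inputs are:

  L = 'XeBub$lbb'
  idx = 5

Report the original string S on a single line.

Answer: bubbleBX$

Derivation:
LF mapping: 2 6 1 8 3 0 7 4 5
Walk LF starting at row 5, prepending L[row]:
  step 1: row=5, L[5]='$', prepend. Next row=LF[5]=0
  step 2: row=0, L[0]='X', prepend. Next row=LF[0]=2
  step 3: row=2, L[2]='B', prepend. Next row=LF[2]=1
  step 4: row=1, L[1]='e', prepend. Next row=LF[1]=6
  step 5: row=6, L[6]='l', prepend. Next row=LF[6]=7
  step 6: row=7, L[7]='b', prepend. Next row=LF[7]=4
  step 7: row=4, L[4]='b', prepend. Next row=LF[4]=3
  step 8: row=3, L[3]='u', prepend. Next row=LF[3]=8
  step 9: row=8, L[8]='b', prepend. Next row=LF[8]=5
Reversed output: bubbleBX$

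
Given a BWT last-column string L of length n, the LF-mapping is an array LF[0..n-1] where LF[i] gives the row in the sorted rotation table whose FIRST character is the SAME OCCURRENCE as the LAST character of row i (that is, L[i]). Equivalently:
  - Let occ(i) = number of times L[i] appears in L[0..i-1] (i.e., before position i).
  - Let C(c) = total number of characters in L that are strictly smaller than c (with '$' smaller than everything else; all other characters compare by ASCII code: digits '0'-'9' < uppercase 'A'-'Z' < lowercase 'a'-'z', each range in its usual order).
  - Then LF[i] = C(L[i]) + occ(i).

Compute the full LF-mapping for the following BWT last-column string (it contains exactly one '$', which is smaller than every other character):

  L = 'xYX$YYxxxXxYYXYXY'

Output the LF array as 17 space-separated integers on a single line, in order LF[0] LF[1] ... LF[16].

Answer: 12 5 1 0 6 7 13 14 15 2 16 8 9 3 10 4 11

Derivation:
Char counts: '$':1, 'X':4, 'Y':7, 'x':5
C (first-col start): C('$')=0, C('X')=1, C('Y')=5, C('x')=12
L[0]='x': occ=0, LF[0]=C('x')+0=12+0=12
L[1]='Y': occ=0, LF[1]=C('Y')+0=5+0=5
L[2]='X': occ=0, LF[2]=C('X')+0=1+0=1
L[3]='$': occ=0, LF[3]=C('$')+0=0+0=0
L[4]='Y': occ=1, LF[4]=C('Y')+1=5+1=6
L[5]='Y': occ=2, LF[5]=C('Y')+2=5+2=7
L[6]='x': occ=1, LF[6]=C('x')+1=12+1=13
L[7]='x': occ=2, LF[7]=C('x')+2=12+2=14
L[8]='x': occ=3, LF[8]=C('x')+3=12+3=15
L[9]='X': occ=1, LF[9]=C('X')+1=1+1=2
L[10]='x': occ=4, LF[10]=C('x')+4=12+4=16
L[11]='Y': occ=3, LF[11]=C('Y')+3=5+3=8
L[12]='Y': occ=4, LF[12]=C('Y')+4=5+4=9
L[13]='X': occ=2, LF[13]=C('X')+2=1+2=3
L[14]='Y': occ=5, LF[14]=C('Y')+5=5+5=10
L[15]='X': occ=3, LF[15]=C('X')+3=1+3=4
L[16]='Y': occ=6, LF[16]=C('Y')+6=5+6=11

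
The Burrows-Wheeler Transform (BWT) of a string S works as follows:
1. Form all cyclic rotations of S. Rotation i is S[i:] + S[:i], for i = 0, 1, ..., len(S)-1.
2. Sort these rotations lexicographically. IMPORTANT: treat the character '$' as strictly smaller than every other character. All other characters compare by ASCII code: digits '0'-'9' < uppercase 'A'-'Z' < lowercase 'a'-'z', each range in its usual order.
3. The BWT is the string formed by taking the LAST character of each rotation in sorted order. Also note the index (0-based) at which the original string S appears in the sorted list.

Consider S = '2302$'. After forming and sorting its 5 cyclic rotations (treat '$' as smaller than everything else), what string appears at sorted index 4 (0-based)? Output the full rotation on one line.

Answer: 302$2

Derivation:
All 5 rotations (rotation i = S[i:]+S[:i]):
  rot[0] = 2302$
  rot[1] = 302$2
  rot[2] = 02$23
  rot[3] = 2$230
  rot[4] = $2302
Sorted (with $ < everything):
  sorted[0] = $2302
  sorted[1] = 02$23
  sorted[2] = 2$230
  sorted[3] = 2302$
  sorted[4] = 302$2
sorted[4] = 302$2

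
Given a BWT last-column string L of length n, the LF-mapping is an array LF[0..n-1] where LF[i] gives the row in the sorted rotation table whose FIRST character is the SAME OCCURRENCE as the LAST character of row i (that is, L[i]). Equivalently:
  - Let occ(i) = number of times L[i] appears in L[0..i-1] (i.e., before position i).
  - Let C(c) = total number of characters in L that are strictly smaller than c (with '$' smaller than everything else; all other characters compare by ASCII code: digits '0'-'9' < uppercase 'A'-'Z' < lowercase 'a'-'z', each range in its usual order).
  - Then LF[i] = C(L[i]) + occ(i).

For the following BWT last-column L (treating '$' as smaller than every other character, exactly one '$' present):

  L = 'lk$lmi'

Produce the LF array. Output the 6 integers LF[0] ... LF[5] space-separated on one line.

Char counts: '$':1, 'i':1, 'k':1, 'l':2, 'm':1
C (first-col start): C('$')=0, C('i')=1, C('k')=2, C('l')=3, C('m')=5
L[0]='l': occ=0, LF[0]=C('l')+0=3+0=3
L[1]='k': occ=0, LF[1]=C('k')+0=2+0=2
L[2]='$': occ=0, LF[2]=C('$')+0=0+0=0
L[3]='l': occ=1, LF[3]=C('l')+1=3+1=4
L[4]='m': occ=0, LF[4]=C('m')+0=5+0=5
L[5]='i': occ=0, LF[5]=C('i')+0=1+0=1

Answer: 3 2 0 4 5 1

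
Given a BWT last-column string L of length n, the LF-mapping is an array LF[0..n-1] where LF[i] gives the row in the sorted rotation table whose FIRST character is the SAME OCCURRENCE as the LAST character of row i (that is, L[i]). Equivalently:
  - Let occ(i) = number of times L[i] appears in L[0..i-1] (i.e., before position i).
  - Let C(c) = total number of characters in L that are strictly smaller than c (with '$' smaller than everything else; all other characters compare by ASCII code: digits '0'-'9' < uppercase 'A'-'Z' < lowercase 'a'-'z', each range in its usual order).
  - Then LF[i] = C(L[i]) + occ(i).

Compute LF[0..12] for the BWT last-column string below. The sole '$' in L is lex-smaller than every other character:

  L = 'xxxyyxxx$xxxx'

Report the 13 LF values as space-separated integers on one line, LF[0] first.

Answer: 1 2 3 11 12 4 5 6 0 7 8 9 10

Derivation:
Char counts: '$':1, 'x':10, 'y':2
C (first-col start): C('$')=0, C('x')=1, C('y')=11
L[0]='x': occ=0, LF[0]=C('x')+0=1+0=1
L[1]='x': occ=1, LF[1]=C('x')+1=1+1=2
L[2]='x': occ=2, LF[2]=C('x')+2=1+2=3
L[3]='y': occ=0, LF[3]=C('y')+0=11+0=11
L[4]='y': occ=1, LF[4]=C('y')+1=11+1=12
L[5]='x': occ=3, LF[5]=C('x')+3=1+3=4
L[6]='x': occ=4, LF[6]=C('x')+4=1+4=5
L[7]='x': occ=5, LF[7]=C('x')+5=1+5=6
L[8]='$': occ=0, LF[8]=C('$')+0=0+0=0
L[9]='x': occ=6, LF[9]=C('x')+6=1+6=7
L[10]='x': occ=7, LF[10]=C('x')+7=1+7=8
L[11]='x': occ=8, LF[11]=C('x')+8=1+8=9
L[12]='x': occ=9, LF[12]=C('x')+9=1+9=10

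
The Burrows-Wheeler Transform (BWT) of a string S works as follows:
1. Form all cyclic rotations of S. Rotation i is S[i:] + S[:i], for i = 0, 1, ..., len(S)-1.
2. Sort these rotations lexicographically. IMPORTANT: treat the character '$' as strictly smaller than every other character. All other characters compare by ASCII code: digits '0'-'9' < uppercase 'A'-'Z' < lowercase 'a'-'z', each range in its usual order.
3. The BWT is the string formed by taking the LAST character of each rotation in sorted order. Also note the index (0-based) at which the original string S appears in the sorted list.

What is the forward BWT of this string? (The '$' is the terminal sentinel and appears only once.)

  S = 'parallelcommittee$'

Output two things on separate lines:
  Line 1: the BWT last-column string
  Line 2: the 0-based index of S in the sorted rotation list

Answer: erpletlmelamoc$ati
14

Derivation:
All 18 rotations (rotation i = S[i:]+S[:i]):
  rot[0] = parallelcommittee$
  rot[1] = arallelcommittee$p
  rot[2] = rallelcommittee$pa
  rot[3] = allelcommittee$par
  rot[4] = llelcommittee$para
  rot[5] = lelcommittee$paral
  rot[6] = elcommittee$parall
  rot[7] = lcommittee$paralle
  rot[8] = committee$parallel
  rot[9] = ommittee$parallelc
  rot[10] = mmittee$parallelco
  rot[11] = mittee$parallelcom
  rot[12] = ittee$parallelcomm
  rot[13] = ttee$parallelcommi
  rot[14] = tee$parallelcommit
  rot[15] = ee$parallelcommitt
  rot[16] = e$parallelcommitte
  rot[17] = $parallelcommittee
Sorted (with $ < everything):
  sorted[0] = $parallelcommittee  (last char: 'e')
  sorted[1] = allelcommittee$par  (last char: 'r')
  sorted[2] = arallelcommittee$p  (last char: 'p')
  sorted[3] = committee$parallel  (last char: 'l')
  sorted[4] = e$parallelcommitte  (last char: 'e')
  sorted[5] = ee$parallelcommitt  (last char: 't')
  sorted[6] = elcommittee$parall  (last char: 'l')
  sorted[7] = ittee$parallelcomm  (last char: 'm')
  sorted[8] = lcommittee$paralle  (last char: 'e')
  sorted[9] = lelcommittee$paral  (last char: 'l')
  sorted[10] = llelcommittee$para  (last char: 'a')
  sorted[11] = mittee$parallelcom  (last char: 'm')
  sorted[12] = mmittee$parallelco  (last char: 'o')
  sorted[13] = ommittee$parallelc  (last char: 'c')
  sorted[14] = parallelcommittee$  (last char: '$')
  sorted[15] = rallelcommittee$pa  (last char: 'a')
  sorted[16] = tee$parallelcommit  (last char: 't')
  sorted[17] = ttee$parallelcommi  (last char: 'i')
Last column: erpletlmelamoc$ati
Original string S is at sorted index 14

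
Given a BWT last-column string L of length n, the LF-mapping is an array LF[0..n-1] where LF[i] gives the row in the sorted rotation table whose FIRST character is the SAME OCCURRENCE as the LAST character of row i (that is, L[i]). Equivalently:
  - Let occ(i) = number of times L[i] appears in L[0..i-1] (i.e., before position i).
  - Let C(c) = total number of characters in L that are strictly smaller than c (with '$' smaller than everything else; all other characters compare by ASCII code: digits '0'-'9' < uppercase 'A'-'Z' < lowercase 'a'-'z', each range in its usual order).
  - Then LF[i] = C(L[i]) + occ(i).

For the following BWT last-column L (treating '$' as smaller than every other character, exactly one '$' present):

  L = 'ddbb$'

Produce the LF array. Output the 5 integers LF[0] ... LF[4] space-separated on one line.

Char counts: '$':1, 'b':2, 'd':2
C (first-col start): C('$')=0, C('b')=1, C('d')=3
L[0]='d': occ=0, LF[0]=C('d')+0=3+0=3
L[1]='d': occ=1, LF[1]=C('d')+1=3+1=4
L[2]='b': occ=0, LF[2]=C('b')+0=1+0=1
L[3]='b': occ=1, LF[3]=C('b')+1=1+1=2
L[4]='$': occ=0, LF[4]=C('$')+0=0+0=0

Answer: 3 4 1 2 0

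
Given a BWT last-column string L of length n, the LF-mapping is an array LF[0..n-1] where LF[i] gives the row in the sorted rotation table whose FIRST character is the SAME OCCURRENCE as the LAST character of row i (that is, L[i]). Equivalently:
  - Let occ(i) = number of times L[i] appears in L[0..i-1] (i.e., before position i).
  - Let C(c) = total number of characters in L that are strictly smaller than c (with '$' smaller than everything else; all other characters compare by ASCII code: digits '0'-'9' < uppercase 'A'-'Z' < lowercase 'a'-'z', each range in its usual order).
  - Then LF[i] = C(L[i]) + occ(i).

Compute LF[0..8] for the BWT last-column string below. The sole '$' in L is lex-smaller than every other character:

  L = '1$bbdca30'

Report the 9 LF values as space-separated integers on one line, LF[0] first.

Answer: 2 0 5 6 8 7 4 3 1

Derivation:
Char counts: '$':1, '0':1, '1':1, '3':1, 'a':1, 'b':2, 'c':1, 'd':1
C (first-col start): C('$')=0, C('0')=1, C('1')=2, C('3')=3, C('a')=4, C('b')=5, C('c')=7, C('d')=8
L[0]='1': occ=0, LF[0]=C('1')+0=2+0=2
L[1]='$': occ=0, LF[1]=C('$')+0=0+0=0
L[2]='b': occ=0, LF[2]=C('b')+0=5+0=5
L[3]='b': occ=1, LF[3]=C('b')+1=5+1=6
L[4]='d': occ=0, LF[4]=C('d')+0=8+0=8
L[5]='c': occ=0, LF[5]=C('c')+0=7+0=7
L[6]='a': occ=0, LF[6]=C('a')+0=4+0=4
L[7]='3': occ=0, LF[7]=C('3')+0=3+0=3
L[8]='0': occ=0, LF[8]=C('0')+0=1+0=1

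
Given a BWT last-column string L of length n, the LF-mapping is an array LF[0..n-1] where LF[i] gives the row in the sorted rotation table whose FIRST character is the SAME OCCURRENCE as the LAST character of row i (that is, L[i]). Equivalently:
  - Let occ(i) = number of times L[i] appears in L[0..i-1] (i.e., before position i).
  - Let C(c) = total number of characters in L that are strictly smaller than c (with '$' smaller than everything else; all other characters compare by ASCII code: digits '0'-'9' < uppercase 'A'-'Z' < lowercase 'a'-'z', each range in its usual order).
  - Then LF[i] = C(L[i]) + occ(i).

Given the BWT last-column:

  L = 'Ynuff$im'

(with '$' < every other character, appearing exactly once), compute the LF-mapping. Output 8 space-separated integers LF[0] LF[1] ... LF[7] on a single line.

Answer: 1 6 7 2 3 0 4 5

Derivation:
Char counts: '$':1, 'Y':1, 'f':2, 'i':1, 'm':1, 'n':1, 'u':1
C (first-col start): C('$')=0, C('Y')=1, C('f')=2, C('i')=4, C('m')=5, C('n')=6, C('u')=7
L[0]='Y': occ=0, LF[0]=C('Y')+0=1+0=1
L[1]='n': occ=0, LF[1]=C('n')+0=6+0=6
L[2]='u': occ=0, LF[2]=C('u')+0=7+0=7
L[3]='f': occ=0, LF[3]=C('f')+0=2+0=2
L[4]='f': occ=1, LF[4]=C('f')+1=2+1=3
L[5]='$': occ=0, LF[5]=C('$')+0=0+0=0
L[6]='i': occ=0, LF[6]=C('i')+0=4+0=4
L[7]='m': occ=0, LF[7]=C('m')+0=5+0=5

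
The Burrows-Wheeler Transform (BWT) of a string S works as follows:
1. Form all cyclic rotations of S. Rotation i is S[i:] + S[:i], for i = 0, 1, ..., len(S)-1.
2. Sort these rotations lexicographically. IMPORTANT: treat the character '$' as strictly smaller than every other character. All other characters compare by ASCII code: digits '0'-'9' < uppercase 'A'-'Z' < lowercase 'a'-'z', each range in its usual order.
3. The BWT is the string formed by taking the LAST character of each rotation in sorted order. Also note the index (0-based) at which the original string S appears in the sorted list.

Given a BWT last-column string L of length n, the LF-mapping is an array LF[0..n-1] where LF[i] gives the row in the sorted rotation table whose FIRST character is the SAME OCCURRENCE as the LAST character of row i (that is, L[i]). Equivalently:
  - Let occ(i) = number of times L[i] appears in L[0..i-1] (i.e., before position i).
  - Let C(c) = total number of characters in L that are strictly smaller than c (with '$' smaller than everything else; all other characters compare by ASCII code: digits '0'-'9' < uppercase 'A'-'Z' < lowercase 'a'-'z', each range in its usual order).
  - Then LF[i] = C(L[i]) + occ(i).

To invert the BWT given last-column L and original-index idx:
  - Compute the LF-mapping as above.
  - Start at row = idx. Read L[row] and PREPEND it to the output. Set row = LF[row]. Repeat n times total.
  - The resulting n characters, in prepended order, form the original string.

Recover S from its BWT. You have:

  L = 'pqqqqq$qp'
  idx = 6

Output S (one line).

Answer: qqpqqqqp$

Derivation:
LF mapping: 1 3 4 5 6 7 0 8 2
Walk LF starting at row 6, prepending L[row]:
  step 1: row=6, L[6]='$', prepend. Next row=LF[6]=0
  step 2: row=0, L[0]='p', prepend. Next row=LF[0]=1
  step 3: row=1, L[1]='q', prepend. Next row=LF[1]=3
  step 4: row=3, L[3]='q', prepend. Next row=LF[3]=5
  step 5: row=5, L[5]='q', prepend. Next row=LF[5]=7
  step 6: row=7, L[7]='q', prepend. Next row=LF[7]=8
  step 7: row=8, L[8]='p', prepend. Next row=LF[8]=2
  step 8: row=2, L[2]='q', prepend. Next row=LF[2]=4
  step 9: row=4, L[4]='q', prepend. Next row=LF[4]=6
Reversed output: qqpqqqqp$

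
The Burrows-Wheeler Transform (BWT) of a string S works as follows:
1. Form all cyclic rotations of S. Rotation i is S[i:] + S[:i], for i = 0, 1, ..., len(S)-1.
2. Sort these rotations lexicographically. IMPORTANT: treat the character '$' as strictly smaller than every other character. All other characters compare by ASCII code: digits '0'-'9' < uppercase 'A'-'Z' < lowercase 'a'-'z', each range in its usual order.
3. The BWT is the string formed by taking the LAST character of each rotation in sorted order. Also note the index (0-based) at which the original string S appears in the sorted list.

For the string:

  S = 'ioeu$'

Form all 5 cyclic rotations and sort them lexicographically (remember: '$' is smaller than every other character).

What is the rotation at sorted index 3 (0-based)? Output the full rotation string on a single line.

All 5 rotations (rotation i = S[i:]+S[:i]):
  rot[0] = ioeu$
  rot[1] = oeu$i
  rot[2] = eu$io
  rot[3] = u$ioe
  rot[4] = $ioeu
Sorted (with $ < everything):
  sorted[0] = $ioeu
  sorted[1] = eu$io
  sorted[2] = ioeu$
  sorted[3] = oeu$i
  sorted[4] = u$ioe
sorted[3] = oeu$i

Answer: oeu$i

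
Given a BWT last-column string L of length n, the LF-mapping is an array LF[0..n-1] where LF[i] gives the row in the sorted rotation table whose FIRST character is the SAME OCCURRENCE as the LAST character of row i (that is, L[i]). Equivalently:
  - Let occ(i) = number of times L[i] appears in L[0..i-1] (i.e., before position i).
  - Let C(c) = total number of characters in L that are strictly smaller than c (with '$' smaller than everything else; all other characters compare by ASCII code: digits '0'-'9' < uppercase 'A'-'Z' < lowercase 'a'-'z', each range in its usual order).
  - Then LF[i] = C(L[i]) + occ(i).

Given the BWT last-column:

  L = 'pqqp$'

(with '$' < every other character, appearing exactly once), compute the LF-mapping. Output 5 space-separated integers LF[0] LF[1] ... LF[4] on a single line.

Answer: 1 3 4 2 0

Derivation:
Char counts: '$':1, 'p':2, 'q':2
C (first-col start): C('$')=0, C('p')=1, C('q')=3
L[0]='p': occ=0, LF[0]=C('p')+0=1+0=1
L[1]='q': occ=0, LF[1]=C('q')+0=3+0=3
L[2]='q': occ=1, LF[2]=C('q')+1=3+1=4
L[3]='p': occ=1, LF[3]=C('p')+1=1+1=2
L[4]='$': occ=0, LF[4]=C('$')+0=0+0=0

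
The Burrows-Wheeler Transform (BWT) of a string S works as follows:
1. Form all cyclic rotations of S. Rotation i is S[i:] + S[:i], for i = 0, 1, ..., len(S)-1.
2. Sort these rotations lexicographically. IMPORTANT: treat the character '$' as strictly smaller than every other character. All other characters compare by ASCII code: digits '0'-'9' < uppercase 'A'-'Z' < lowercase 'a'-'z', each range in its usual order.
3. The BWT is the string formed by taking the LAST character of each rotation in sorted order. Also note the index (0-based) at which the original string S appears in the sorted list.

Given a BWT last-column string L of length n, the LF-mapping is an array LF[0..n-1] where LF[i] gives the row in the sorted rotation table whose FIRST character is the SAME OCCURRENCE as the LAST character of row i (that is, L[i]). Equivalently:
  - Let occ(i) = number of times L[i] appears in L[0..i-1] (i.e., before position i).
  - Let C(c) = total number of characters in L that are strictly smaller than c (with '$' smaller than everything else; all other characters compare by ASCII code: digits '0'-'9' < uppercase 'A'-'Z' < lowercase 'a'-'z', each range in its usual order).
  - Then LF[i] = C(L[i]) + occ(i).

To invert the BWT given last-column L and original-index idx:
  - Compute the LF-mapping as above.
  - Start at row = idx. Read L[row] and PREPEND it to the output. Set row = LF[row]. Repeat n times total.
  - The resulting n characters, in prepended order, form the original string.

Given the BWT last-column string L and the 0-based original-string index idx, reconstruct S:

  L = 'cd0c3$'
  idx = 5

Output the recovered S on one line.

LF mapping: 3 5 1 4 2 0
Walk LF starting at row 5, prepending L[row]:
  step 1: row=5, L[5]='$', prepend. Next row=LF[5]=0
  step 2: row=0, L[0]='c', prepend. Next row=LF[0]=3
  step 3: row=3, L[3]='c', prepend. Next row=LF[3]=4
  step 4: row=4, L[4]='3', prepend. Next row=LF[4]=2
  step 5: row=2, L[2]='0', prepend. Next row=LF[2]=1
  step 6: row=1, L[1]='d', prepend. Next row=LF[1]=5
Reversed output: d03cc$

Answer: d03cc$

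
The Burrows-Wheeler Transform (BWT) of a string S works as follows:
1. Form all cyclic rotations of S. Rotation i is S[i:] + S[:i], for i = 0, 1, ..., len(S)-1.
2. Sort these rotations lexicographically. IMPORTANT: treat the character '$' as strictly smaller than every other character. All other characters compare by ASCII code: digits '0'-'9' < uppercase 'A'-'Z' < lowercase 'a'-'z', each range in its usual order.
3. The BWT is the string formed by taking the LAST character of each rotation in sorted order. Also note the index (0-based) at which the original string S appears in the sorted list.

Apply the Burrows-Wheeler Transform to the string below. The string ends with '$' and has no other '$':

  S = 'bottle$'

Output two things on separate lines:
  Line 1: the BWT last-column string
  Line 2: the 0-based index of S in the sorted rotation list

Answer: e$ltbto
1

Derivation:
All 7 rotations (rotation i = S[i:]+S[:i]):
  rot[0] = bottle$
  rot[1] = ottle$b
  rot[2] = ttle$bo
  rot[3] = tle$bot
  rot[4] = le$bott
  rot[5] = e$bottl
  rot[6] = $bottle
Sorted (with $ < everything):
  sorted[0] = $bottle  (last char: 'e')
  sorted[1] = bottle$  (last char: '$')
  sorted[2] = e$bottl  (last char: 'l')
  sorted[3] = le$bott  (last char: 't')
  sorted[4] = ottle$b  (last char: 'b')
  sorted[5] = tle$bot  (last char: 't')
  sorted[6] = ttle$bo  (last char: 'o')
Last column: e$ltbto
Original string S is at sorted index 1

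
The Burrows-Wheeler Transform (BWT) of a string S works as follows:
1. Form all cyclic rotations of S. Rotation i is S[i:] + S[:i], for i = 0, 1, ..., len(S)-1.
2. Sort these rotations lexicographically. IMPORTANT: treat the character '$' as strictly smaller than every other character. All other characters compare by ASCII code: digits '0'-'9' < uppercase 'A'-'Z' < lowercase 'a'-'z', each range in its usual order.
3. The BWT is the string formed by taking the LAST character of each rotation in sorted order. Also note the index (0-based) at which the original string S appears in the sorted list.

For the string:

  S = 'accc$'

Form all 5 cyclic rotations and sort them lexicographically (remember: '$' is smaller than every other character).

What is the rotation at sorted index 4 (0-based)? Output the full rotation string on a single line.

All 5 rotations (rotation i = S[i:]+S[:i]):
  rot[0] = accc$
  rot[1] = ccc$a
  rot[2] = cc$ac
  rot[3] = c$acc
  rot[4] = $accc
Sorted (with $ < everything):
  sorted[0] = $accc
  sorted[1] = accc$
  sorted[2] = c$acc
  sorted[3] = cc$ac
  sorted[4] = ccc$a
sorted[4] = ccc$a

Answer: ccc$a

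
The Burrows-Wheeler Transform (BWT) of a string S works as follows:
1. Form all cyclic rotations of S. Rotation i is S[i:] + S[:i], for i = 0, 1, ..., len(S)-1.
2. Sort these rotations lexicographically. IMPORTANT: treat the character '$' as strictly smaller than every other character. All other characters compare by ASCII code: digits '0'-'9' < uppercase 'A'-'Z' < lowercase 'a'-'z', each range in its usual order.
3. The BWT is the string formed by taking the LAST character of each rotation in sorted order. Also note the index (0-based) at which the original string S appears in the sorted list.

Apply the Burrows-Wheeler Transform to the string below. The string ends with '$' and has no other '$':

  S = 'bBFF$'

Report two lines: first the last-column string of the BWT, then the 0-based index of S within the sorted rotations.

All 5 rotations (rotation i = S[i:]+S[:i]):
  rot[0] = bBFF$
  rot[1] = BFF$b
  rot[2] = FF$bB
  rot[3] = F$bBF
  rot[4] = $bBFF
Sorted (with $ < everything):
  sorted[0] = $bBFF  (last char: 'F')
  sorted[1] = BFF$b  (last char: 'b')
  sorted[2] = F$bBF  (last char: 'F')
  sorted[3] = FF$bB  (last char: 'B')
  sorted[4] = bBFF$  (last char: '$')
Last column: FbFB$
Original string S is at sorted index 4

Answer: FbFB$
4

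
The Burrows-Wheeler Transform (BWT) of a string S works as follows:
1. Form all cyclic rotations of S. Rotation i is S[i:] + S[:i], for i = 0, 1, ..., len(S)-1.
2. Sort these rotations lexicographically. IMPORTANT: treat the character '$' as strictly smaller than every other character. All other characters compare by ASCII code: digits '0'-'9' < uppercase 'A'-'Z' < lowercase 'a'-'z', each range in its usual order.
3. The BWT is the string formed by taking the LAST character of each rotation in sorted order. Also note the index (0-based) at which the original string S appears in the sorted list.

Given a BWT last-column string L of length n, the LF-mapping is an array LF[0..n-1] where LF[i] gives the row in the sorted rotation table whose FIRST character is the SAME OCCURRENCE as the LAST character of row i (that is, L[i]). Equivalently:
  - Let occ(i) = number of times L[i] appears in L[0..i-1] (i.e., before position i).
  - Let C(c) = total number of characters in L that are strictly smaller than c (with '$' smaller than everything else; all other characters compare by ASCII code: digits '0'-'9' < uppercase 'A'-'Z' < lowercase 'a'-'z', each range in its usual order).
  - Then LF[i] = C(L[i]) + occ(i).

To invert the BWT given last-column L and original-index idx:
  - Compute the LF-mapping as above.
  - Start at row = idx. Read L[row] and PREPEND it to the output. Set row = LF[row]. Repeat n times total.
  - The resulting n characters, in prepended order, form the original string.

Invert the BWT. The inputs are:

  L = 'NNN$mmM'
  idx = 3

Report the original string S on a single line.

LF mapping: 2 3 4 0 5 6 1
Walk LF starting at row 3, prepending L[row]:
  step 1: row=3, L[3]='$', prepend. Next row=LF[3]=0
  step 2: row=0, L[0]='N', prepend. Next row=LF[0]=2
  step 3: row=2, L[2]='N', prepend. Next row=LF[2]=4
  step 4: row=4, L[4]='m', prepend. Next row=LF[4]=5
  step 5: row=5, L[5]='m', prepend. Next row=LF[5]=6
  step 6: row=6, L[6]='M', prepend. Next row=LF[6]=1
  step 7: row=1, L[1]='N', prepend. Next row=LF[1]=3
Reversed output: NMmmNN$

Answer: NMmmNN$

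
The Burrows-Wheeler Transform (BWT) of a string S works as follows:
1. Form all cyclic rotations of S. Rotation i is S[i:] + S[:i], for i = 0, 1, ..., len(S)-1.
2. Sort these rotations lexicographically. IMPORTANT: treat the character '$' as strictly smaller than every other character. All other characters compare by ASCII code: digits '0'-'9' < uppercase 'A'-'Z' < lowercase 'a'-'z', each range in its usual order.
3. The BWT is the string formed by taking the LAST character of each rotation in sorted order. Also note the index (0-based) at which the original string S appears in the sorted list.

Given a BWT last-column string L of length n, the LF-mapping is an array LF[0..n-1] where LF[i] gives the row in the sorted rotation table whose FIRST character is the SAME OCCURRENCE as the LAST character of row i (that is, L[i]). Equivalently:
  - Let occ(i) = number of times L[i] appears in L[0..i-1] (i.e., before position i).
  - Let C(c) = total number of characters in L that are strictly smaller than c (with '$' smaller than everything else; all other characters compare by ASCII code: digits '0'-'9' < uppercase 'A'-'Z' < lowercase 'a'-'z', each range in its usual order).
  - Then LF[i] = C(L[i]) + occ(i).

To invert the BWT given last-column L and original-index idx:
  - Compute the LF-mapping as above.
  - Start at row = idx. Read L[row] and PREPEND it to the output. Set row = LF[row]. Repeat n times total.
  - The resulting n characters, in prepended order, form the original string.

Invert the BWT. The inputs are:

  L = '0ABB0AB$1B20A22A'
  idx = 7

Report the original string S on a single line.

LF mapping: 1 8 12 13 2 9 14 0 4 15 5 3 10 6 7 11
Walk LF starting at row 7, prepending L[row]:
  step 1: row=7, L[7]='$', prepend. Next row=LF[7]=0
  step 2: row=0, L[0]='0', prepend. Next row=LF[0]=1
  step 3: row=1, L[1]='A', prepend. Next row=LF[1]=8
  step 4: row=8, L[8]='1', prepend. Next row=LF[8]=4
  step 5: row=4, L[4]='0', prepend. Next row=LF[4]=2
  step 6: row=2, L[2]='B', prepend. Next row=LF[2]=12
  step 7: row=12, L[12]='A', prepend. Next row=LF[12]=10
  step 8: row=10, L[10]='2', prepend. Next row=LF[10]=5
  step 9: row=5, L[5]='A', prepend. Next row=LF[5]=9
  step 10: row=9, L[9]='B', prepend. Next row=LF[9]=15
  step 11: row=15, L[15]='A', prepend. Next row=LF[15]=11
  step 12: row=11, L[11]='0', prepend. Next row=LF[11]=3
  step 13: row=3, L[3]='B', prepend. Next row=LF[3]=13
  step 14: row=13, L[13]='2', prepend. Next row=LF[13]=6
  step 15: row=6, L[6]='B', prepend. Next row=LF[6]=14
  step 16: row=14, L[14]='2', prepend. Next row=LF[14]=7
Reversed output: 2B2B0ABA2AB01A0$

Answer: 2B2B0ABA2AB01A0$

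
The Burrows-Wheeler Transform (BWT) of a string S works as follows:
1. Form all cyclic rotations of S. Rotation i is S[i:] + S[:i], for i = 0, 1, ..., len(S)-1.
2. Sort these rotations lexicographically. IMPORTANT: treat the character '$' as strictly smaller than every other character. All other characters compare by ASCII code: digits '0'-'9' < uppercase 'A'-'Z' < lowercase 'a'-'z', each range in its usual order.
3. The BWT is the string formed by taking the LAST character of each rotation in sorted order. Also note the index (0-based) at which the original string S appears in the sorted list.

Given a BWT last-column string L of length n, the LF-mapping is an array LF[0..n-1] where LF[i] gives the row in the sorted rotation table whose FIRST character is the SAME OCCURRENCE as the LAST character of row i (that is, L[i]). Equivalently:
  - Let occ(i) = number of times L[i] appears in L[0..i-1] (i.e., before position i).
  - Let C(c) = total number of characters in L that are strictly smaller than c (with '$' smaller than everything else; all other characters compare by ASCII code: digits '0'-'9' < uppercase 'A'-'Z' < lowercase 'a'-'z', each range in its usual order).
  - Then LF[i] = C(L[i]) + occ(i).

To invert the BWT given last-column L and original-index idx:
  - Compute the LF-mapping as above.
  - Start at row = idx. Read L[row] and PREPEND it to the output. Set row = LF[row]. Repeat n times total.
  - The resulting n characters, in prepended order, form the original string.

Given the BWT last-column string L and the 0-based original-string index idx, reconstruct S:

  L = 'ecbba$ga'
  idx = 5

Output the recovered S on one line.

LF mapping: 6 5 3 4 1 0 7 2
Walk LF starting at row 5, prepending L[row]:
  step 1: row=5, L[5]='$', prepend. Next row=LF[5]=0
  step 2: row=0, L[0]='e', prepend. Next row=LF[0]=6
  step 3: row=6, L[6]='g', prepend. Next row=LF[6]=7
  step 4: row=7, L[7]='a', prepend. Next row=LF[7]=2
  step 5: row=2, L[2]='b', prepend. Next row=LF[2]=3
  step 6: row=3, L[3]='b', prepend. Next row=LF[3]=4
  step 7: row=4, L[4]='a', prepend. Next row=LF[4]=1
  step 8: row=1, L[1]='c', prepend. Next row=LF[1]=5
Reversed output: cabbage$

Answer: cabbage$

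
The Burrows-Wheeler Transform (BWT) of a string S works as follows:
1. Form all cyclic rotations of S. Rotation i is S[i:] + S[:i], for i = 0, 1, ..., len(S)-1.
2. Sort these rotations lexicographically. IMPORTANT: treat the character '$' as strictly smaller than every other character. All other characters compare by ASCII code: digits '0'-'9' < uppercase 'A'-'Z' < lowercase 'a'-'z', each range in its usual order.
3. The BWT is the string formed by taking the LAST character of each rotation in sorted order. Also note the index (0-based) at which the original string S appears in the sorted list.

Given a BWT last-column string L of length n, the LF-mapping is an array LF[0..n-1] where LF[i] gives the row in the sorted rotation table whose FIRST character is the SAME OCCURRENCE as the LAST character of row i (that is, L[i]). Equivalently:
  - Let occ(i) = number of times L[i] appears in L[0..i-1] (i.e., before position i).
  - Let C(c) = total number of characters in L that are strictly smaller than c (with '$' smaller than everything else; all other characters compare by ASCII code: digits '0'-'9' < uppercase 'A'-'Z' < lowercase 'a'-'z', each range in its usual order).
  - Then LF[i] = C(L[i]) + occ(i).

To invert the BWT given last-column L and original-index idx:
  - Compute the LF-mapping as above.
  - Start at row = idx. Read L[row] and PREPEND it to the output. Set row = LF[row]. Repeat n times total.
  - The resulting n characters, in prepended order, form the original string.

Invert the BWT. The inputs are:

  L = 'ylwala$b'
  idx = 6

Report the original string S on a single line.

LF mapping: 7 4 6 1 5 2 0 3
Walk LF starting at row 6, prepending L[row]:
  step 1: row=6, L[6]='$', prepend. Next row=LF[6]=0
  step 2: row=0, L[0]='y', prepend. Next row=LF[0]=7
  step 3: row=7, L[7]='b', prepend. Next row=LF[7]=3
  step 4: row=3, L[3]='a', prepend. Next row=LF[3]=1
  step 5: row=1, L[1]='l', prepend. Next row=LF[1]=4
  step 6: row=4, L[4]='l', prepend. Next row=LF[4]=5
  step 7: row=5, L[5]='a', prepend. Next row=LF[5]=2
  step 8: row=2, L[2]='w', prepend. Next row=LF[2]=6
Reversed output: wallaby$

Answer: wallaby$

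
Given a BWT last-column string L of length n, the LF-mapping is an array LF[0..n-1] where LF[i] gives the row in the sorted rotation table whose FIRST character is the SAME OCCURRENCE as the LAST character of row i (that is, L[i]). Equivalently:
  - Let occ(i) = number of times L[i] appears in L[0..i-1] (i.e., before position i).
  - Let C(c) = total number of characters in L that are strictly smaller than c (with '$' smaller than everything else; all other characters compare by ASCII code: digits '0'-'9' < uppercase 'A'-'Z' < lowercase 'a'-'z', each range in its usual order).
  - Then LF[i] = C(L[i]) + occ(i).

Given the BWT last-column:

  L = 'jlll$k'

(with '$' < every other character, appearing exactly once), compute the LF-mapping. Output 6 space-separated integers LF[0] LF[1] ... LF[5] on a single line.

Char counts: '$':1, 'j':1, 'k':1, 'l':3
C (first-col start): C('$')=0, C('j')=1, C('k')=2, C('l')=3
L[0]='j': occ=0, LF[0]=C('j')+0=1+0=1
L[1]='l': occ=0, LF[1]=C('l')+0=3+0=3
L[2]='l': occ=1, LF[2]=C('l')+1=3+1=4
L[3]='l': occ=2, LF[3]=C('l')+2=3+2=5
L[4]='$': occ=0, LF[4]=C('$')+0=0+0=0
L[5]='k': occ=0, LF[5]=C('k')+0=2+0=2

Answer: 1 3 4 5 0 2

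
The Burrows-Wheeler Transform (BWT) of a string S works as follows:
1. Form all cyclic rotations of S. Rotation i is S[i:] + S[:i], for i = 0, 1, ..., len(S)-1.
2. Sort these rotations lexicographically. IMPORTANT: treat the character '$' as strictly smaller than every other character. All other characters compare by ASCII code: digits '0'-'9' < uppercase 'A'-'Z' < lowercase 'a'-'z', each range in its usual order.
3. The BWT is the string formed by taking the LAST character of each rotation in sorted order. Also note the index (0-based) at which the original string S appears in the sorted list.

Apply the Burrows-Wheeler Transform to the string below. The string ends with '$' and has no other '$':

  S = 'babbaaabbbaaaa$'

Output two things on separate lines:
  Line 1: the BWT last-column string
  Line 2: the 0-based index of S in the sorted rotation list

Answer: aaaabbababb$baa
11

Derivation:
All 15 rotations (rotation i = S[i:]+S[:i]):
  rot[0] = babbaaabbbaaaa$
  rot[1] = abbaaabbbaaaa$b
  rot[2] = bbaaabbbaaaa$ba
  rot[3] = baaabbbaaaa$bab
  rot[4] = aaabbbaaaa$babb
  rot[5] = aabbbaaaa$babba
  rot[6] = abbbaaaa$babbaa
  rot[7] = bbbaaaa$babbaaa
  rot[8] = bbaaaa$babbaaab
  rot[9] = baaaa$babbaaabb
  rot[10] = aaaa$babbaaabbb
  rot[11] = aaa$babbaaabbba
  rot[12] = aa$babbaaabbbaa
  rot[13] = a$babbaaabbbaaa
  rot[14] = $babbaaabbbaaaa
Sorted (with $ < everything):
  sorted[0] = $babbaaabbbaaaa  (last char: 'a')
  sorted[1] = a$babbaaabbbaaa  (last char: 'a')
  sorted[2] = aa$babbaaabbbaa  (last char: 'a')
  sorted[3] = aaa$babbaaabbba  (last char: 'a')
  sorted[4] = aaaa$babbaaabbb  (last char: 'b')
  sorted[5] = aaabbbaaaa$babb  (last char: 'b')
  sorted[6] = aabbbaaaa$babba  (last char: 'a')
  sorted[7] = abbaaabbbaaaa$b  (last char: 'b')
  sorted[8] = abbbaaaa$babbaa  (last char: 'a')
  sorted[9] = baaaa$babbaaabb  (last char: 'b')
  sorted[10] = baaabbbaaaa$bab  (last char: 'b')
  sorted[11] = babbaaabbbaaaa$  (last char: '$')
  sorted[12] = bbaaaa$babbaaab  (last char: 'b')
  sorted[13] = bbaaabbbaaaa$ba  (last char: 'a')
  sorted[14] = bbbaaaa$babbaaa  (last char: 'a')
Last column: aaaabbababb$baa
Original string S is at sorted index 11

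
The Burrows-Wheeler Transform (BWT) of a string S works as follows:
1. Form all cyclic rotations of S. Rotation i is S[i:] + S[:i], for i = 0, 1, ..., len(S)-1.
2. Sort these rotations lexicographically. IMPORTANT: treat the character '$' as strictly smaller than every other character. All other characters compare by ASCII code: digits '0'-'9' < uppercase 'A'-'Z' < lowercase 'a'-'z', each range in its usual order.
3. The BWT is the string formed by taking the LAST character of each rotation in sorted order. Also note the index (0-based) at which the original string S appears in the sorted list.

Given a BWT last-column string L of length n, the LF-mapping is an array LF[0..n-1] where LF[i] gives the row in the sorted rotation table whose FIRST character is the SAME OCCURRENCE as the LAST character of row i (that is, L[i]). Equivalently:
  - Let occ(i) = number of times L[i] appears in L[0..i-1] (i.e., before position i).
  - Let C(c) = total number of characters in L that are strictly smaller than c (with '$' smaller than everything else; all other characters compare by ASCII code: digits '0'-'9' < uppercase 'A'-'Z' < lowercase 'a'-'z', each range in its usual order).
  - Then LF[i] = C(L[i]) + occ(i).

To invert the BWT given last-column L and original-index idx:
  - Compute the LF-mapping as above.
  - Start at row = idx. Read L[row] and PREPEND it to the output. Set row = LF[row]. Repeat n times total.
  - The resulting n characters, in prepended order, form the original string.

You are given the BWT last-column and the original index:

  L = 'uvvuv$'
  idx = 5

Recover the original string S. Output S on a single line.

Answer: vvuvu$

Derivation:
LF mapping: 1 3 4 2 5 0
Walk LF starting at row 5, prepending L[row]:
  step 1: row=5, L[5]='$', prepend. Next row=LF[5]=0
  step 2: row=0, L[0]='u', prepend. Next row=LF[0]=1
  step 3: row=1, L[1]='v', prepend. Next row=LF[1]=3
  step 4: row=3, L[3]='u', prepend. Next row=LF[3]=2
  step 5: row=2, L[2]='v', prepend. Next row=LF[2]=4
  step 6: row=4, L[4]='v', prepend. Next row=LF[4]=5
Reversed output: vvuvu$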